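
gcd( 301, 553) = 7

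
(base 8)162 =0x72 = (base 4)1302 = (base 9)136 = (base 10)114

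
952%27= 7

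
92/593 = 92/593 = 0.16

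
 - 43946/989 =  - 45 + 13/23= - 44.43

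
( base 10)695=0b1010110111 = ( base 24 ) 14n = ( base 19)1HB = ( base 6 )3115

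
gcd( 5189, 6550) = 1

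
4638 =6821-2183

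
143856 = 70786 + 73070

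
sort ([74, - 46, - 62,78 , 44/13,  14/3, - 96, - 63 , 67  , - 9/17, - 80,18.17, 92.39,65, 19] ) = [ - 96, - 80,  -  63,-62, - 46,-9/17,44/13,14/3,18.17,19,65, 67,74,78,92.39]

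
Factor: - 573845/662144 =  - 2^( - 7 )*5^1*7^( - 1 )*739^ ( - 1 )*114769^1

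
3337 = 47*71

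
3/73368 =1/24456 = 0.00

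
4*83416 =333664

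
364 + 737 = 1101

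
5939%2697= 545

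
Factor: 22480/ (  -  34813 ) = - 2^4*5^1*31^( - 1)*281^1*1123^(-1 )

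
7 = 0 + 7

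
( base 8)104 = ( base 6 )152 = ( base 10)68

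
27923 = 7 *3989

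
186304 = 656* 284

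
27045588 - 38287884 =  - 11242296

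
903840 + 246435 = 1150275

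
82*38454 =3153228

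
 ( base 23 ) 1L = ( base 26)1I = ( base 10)44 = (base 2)101100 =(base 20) 24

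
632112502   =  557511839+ 74600663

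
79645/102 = 4685/6 = 780.83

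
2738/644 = 1369/322=4.25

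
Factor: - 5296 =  - 2^4 *331^1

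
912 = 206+706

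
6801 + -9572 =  - 2771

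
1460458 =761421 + 699037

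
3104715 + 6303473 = 9408188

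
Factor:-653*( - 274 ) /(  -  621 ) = -2^1*3^( - 3)*23^( - 1)*137^1 * 653^1 = -178922/621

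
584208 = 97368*6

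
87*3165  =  275355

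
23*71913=1653999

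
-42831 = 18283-61114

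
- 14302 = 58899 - 73201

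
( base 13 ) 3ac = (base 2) 1010001001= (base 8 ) 1211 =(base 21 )19j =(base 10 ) 649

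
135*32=4320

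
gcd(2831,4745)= 1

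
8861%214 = 87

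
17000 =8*2125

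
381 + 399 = 780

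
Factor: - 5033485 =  - 5^1*79^1*12743^1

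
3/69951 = 1/23317=   0.00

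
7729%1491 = 274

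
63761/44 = 1449+5/44 = 1449.11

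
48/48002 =24/24001 = 0.00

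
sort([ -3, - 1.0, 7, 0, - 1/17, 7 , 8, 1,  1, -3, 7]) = [ - 3, - 3, - 1.0, -1/17, 0, 1, 1,7,7 , 7,8 ] 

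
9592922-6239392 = 3353530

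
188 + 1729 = 1917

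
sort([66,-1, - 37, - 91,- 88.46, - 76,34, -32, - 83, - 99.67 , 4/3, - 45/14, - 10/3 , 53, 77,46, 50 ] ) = [  -  99.67,-91 ,-88.46 ,- 83, - 76, - 37,- 32, - 10/3, - 45/14 ,-1, 4/3,34,46, 50, 53,  66,77]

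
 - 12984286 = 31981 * ( - 406)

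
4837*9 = 43533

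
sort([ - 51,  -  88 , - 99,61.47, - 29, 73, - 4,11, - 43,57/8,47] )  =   [ - 99, -88, - 51, - 43, - 29, - 4, 57/8 , 11 , 47 , 61.47,  73] 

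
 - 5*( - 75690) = 378450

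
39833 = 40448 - 615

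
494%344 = 150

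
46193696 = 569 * 81184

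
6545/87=6545/87 = 75.23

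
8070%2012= 22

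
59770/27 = 2213 + 19/27 = 2213.70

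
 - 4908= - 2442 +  - 2466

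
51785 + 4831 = 56616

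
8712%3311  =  2090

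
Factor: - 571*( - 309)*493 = 3^1*17^1*29^1*103^1  *571^1 = 86984427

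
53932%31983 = 21949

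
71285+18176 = 89461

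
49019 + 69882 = 118901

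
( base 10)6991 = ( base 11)5286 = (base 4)1231033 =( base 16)1b4f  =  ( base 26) A8N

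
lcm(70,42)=210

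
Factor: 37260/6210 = 6 =2^1*3^1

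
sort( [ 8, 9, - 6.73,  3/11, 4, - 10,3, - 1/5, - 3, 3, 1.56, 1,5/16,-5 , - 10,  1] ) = [- 10, - 10, - 6.73 ,- 5,  -  3,-1/5, 3/11, 5/16, 1 , 1,1.56, 3, 3 , 4, 8 , 9 ] 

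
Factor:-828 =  - 2^2*3^2*23^1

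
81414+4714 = 86128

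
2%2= 0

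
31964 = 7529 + 24435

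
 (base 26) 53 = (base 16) 85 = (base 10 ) 133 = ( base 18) 77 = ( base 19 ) 70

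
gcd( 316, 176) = 4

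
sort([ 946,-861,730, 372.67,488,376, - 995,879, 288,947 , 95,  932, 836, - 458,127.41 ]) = [-995,  -  861, - 458,95,127.41,288, 372.67, 376, 488,730, 836, 879, 932, 946,947] 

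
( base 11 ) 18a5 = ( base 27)38B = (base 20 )60E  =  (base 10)2414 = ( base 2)100101101110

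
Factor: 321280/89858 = 2^7*5^1*179^( - 1)=640/179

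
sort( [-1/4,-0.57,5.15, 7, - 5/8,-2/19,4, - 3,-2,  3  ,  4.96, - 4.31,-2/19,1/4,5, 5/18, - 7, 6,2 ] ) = [-7 , - 4.31,-3, - 2,-5/8, - 0.57, - 1/4, - 2/19, - 2/19,1/4,  5/18,2, 3,4, 4.96, 5, 5.15,6 , 7]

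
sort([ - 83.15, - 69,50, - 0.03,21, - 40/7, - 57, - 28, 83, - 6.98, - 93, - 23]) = [ - 93, - 83.15,-69,-57, - 28,-23, - 6.98, - 40/7, - 0.03, 21,50,83]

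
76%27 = 22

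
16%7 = 2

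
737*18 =13266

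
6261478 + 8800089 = 15061567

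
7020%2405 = 2210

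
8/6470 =4/3235=   0.00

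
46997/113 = 415 + 102/113 = 415.90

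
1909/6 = 1909/6 = 318.17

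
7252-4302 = 2950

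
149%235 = 149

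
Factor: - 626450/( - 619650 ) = 737/729 = 3^( - 6)*11^1*67^1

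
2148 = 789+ 1359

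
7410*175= 1296750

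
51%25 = 1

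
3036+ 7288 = 10324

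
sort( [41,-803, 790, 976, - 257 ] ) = [ - 803, - 257, 41 , 790,976 ] 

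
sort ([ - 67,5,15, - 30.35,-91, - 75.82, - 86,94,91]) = [-91, -86, - 75.82,-67  , - 30.35,  5,15  ,  91,94 ]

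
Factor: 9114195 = 3^1*5^1*709^1* 857^1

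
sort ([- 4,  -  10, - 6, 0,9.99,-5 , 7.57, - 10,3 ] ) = [-10, - 10, - 6, - 5, - 4,0, 3, 7.57, 9.99 ] 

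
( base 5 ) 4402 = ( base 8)1132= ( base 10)602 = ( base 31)jd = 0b1001011010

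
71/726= 71/726 = 0.10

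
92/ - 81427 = -92/81427 = -0.00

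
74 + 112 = 186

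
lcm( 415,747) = 3735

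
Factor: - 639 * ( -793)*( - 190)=-2^1* 3^2*5^1*13^1*19^1*61^1 * 71^1 = -96278130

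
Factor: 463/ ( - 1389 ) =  - 3^(- 1 ) = -1/3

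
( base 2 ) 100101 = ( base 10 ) 37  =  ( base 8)45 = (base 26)1B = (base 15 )27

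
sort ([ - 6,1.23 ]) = [ - 6,1.23 ]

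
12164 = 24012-11848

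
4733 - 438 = 4295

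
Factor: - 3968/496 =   -  2^3 = - 8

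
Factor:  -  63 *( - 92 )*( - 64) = - 2^8*3^2*7^1 * 23^1  =  - 370944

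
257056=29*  8864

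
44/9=4 + 8/9 = 4.89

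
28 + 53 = 81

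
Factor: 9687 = 3^1*3229^1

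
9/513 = 1/57 = 0.02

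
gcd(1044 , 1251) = 9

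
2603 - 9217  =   - 6614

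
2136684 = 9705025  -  7568341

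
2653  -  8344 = - 5691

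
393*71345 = 28038585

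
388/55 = 388/55=7.05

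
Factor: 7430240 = 2^5*5^1*46439^1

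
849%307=235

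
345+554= 899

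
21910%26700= 21910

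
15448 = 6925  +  8523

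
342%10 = 2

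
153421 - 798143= - 644722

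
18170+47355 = 65525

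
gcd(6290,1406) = 74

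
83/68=83/68 = 1.22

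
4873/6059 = 4873/6059 = 0.80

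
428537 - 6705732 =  - 6277195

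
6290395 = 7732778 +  - 1442383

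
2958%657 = 330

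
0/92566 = 0 = 0.00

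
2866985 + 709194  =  3576179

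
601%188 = 37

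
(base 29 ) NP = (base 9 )848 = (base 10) 692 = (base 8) 1264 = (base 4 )22310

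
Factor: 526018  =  2^1 * 263009^1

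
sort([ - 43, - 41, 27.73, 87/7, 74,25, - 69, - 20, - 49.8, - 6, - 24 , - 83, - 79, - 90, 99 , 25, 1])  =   [ - 90, -83, - 79, - 69, - 49.8, - 43, -41, - 24, - 20, - 6,1,  87/7, 25, 25, 27.73 , 74, 99] 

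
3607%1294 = 1019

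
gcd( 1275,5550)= 75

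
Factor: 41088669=3^1*47^1* 433^1*673^1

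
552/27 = 184/9 = 20.44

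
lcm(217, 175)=5425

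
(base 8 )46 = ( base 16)26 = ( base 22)1G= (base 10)38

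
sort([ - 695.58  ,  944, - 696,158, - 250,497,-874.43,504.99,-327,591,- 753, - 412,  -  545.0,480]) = [ - 874.43, - 753,  -  696, - 695.58,  -  545.0, - 412,-327, - 250, 158,480  ,  497,504.99, 591,944 ]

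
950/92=10 + 15/46 = 10.33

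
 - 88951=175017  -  263968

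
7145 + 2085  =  9230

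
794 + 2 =796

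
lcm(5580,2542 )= 228780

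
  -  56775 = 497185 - 553960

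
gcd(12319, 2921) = 127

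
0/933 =0 = 0.00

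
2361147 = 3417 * 691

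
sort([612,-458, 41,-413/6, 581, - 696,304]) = [ - 696, - 458,-413/6,41 , 304 , 581 , 612]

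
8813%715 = 233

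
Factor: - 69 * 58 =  - 2^1*  3^1*23^1*29^1= -4002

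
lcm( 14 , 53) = 742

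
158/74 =2 +5/37 = 2.14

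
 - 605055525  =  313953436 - 919008961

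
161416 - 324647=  - 163231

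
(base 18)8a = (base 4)2122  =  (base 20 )7e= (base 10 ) 154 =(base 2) 10011010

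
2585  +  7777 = 10362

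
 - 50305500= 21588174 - 71893674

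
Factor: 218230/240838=695/767 =5^1*13^( - 1 )*59^ (  -  1 )*139^1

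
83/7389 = 83/7389  =  0.01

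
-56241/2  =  -56241/2= -28120.50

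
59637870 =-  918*(- 64965) 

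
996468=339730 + 656738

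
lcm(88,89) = 7832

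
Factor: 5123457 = 3^2*23^1*53^1*467^1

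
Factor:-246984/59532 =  - 502/121   =  - 2^1*11^( - 2) * 251^1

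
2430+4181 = 6611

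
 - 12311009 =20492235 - 32803244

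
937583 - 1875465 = - 937882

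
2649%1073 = 503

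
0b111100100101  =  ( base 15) 1237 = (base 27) 58G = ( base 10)3877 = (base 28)4QD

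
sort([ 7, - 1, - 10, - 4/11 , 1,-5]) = [-10, - 5, - 1,-4/11,1,7]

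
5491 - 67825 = -62334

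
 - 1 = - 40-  - 39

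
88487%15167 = 12652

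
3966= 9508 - 5542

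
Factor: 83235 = 3^1*5^1 * 31^1*179^1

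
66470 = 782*85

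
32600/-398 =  - 16300/199  =  - 81.91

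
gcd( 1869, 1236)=3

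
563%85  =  53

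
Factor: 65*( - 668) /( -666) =21710/333= 2^1*  3^( - 2)*5^1*13^1*37^(-1) * 167^1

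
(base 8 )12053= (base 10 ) 5163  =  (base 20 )ci3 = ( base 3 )21002020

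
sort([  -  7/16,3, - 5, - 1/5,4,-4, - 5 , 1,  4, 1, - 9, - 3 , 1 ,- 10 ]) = [ - 10, - 9, - 5, -5,-4, - 3, - 7/16, - 1/5,1 , 1, 1, 3, 4,4 ] 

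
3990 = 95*42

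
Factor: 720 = 2^4*3^2 *5^1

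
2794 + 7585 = 10379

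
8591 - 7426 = 1165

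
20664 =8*2583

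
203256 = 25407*8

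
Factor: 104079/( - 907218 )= - 34693/302406=-2^( - 1 )*3^(- 1 )*13^( - 1) * 3877^(-1) * 34693^1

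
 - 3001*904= - 2712904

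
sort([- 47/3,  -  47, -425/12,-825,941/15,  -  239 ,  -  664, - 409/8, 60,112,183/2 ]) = [ - 825, - 664, - 239, - 409/8 , - 47, - 425/12,  -  47/3,60,941/15,183/2 , 112] 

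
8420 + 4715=13135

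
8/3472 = 1/434 = 0.00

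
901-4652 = -3751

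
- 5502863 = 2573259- 8076122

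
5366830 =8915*602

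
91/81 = 1 + 10/81 =1.12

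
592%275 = 42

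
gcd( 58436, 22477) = 7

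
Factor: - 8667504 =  - 2^4*3^2 * 23^1*2617^1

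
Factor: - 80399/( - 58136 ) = 2^(- 3)*11^1*13^ ( - 2)*43^( - 1)*7309^1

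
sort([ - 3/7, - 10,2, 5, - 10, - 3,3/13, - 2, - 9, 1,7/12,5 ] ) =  [ - 10, - 10 ,-9, - 3, -2, - 3/7, 3/13, 7/12,1,2,5, 5 ]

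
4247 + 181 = 4428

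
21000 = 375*56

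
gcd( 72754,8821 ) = 1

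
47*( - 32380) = -1521860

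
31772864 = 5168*6148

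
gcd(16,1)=1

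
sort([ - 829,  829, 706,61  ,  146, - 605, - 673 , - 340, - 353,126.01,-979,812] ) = [ - 979,-829,  -  673, - 605, - 353, - 340,  61,126.01, 146,  706, 812,829] 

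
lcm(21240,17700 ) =106200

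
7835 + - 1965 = 5870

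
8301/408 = 20 + 47/136 = 20.35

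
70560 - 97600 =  - 27040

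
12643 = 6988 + 5655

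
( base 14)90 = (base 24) 56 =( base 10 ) 126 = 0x7e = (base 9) 150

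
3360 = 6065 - 2705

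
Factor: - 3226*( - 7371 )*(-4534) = - 107813287764 = -2^2*3^4*7^1*13^1*1613^1*2267^1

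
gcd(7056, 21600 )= 144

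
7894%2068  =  1690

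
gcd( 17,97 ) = 1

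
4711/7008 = 4711/7008 = 0.67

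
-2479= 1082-3561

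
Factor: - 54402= - 2^1*3^1 * 9067^1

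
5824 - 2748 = 3076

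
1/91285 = 1/91285 = 0.00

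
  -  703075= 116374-819449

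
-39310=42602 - 81912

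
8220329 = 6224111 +1996218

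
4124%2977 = 1147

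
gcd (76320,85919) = 1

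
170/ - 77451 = - 170/77451 = - 0.00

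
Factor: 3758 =2^1 * 1879^1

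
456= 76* 6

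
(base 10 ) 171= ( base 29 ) 5Q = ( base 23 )7A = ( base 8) 253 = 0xAB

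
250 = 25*10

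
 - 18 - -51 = 33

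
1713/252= 6 + 67/84 = 6.80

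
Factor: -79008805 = -5^1*15801761^1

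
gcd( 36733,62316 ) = 1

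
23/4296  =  23/4296 = 0.01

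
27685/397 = 69+292/397= 69.74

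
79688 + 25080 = 104768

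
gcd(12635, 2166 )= 361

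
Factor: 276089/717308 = 2^ ( - 2)*11^1*19^1*1321^1 * 179327^( - 1 ) 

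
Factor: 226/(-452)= -1/2 = -2^( - 1)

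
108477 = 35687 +72790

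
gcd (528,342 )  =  6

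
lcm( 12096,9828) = 157248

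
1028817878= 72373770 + 956444108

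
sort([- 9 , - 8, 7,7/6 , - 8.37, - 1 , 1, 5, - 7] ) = [ - 9 , - 8.37, - 8, - 7, - 1 , 1, 7/6, 5, 7]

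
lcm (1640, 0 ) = 0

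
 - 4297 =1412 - 5709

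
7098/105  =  67 + 3/5=67.60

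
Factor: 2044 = 2^2*7^1*73^1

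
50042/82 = 25021/41 = 610.27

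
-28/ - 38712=7/9678 = 0.00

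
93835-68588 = 25247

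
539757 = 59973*9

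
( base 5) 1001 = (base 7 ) 240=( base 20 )66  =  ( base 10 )126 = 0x7E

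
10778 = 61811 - 51033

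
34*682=23188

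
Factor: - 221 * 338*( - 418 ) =2^2*11^1*13^3*17^1*19^1 = 31223764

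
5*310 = 1550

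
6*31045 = 186270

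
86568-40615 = 45953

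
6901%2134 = 499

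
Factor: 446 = 2^1*223^1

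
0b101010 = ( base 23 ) 1j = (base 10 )42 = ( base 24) 1i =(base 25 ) 1H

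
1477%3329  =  1477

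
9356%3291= 2774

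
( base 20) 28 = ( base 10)48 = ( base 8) 60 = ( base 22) 24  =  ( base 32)1g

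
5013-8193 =- 3180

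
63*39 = 2457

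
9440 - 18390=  - 8950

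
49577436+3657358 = 53234794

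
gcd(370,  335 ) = 5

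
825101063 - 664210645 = 160890418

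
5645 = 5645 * 1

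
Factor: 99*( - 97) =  - 3^2 * 11^1 * 97^1 = -9603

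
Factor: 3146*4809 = 2^1*3^1*7^1 * 11^2 * 13^1 * 229^1 = 15129114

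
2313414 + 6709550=9022964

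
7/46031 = 7/46031 = 0.00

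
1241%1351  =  1241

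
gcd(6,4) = 2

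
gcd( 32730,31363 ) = 1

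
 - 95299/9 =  - 95299/9 = -10588.78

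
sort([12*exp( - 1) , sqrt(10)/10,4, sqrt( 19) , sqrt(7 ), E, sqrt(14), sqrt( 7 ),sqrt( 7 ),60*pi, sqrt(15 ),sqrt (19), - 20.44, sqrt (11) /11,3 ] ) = [-20.44,sqrt(11) /11,  sqrt(10 )/10,sqrt( 7), sqrt ( 7 ) , sqrt( 7) , E, 3,sqrt (14),  sqrt(15), 4, sqrt( 19 ),sqrt(19), 12*exp ( - 1 ),60*pi]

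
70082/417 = 168 + 26/417 = 168.06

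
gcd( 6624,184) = 184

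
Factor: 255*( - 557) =-3^1*5^1 *17^1*557^1 = -142035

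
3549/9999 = 1183/3333=0.35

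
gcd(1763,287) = 41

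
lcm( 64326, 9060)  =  643260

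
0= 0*9230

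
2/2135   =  2/2135 = 0.00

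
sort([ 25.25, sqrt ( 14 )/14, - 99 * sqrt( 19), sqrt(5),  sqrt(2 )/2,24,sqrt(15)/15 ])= [ - 99*sqrt(19 ),sqrt(15 ) /15,sqrt(14)/14,sqrt( 2 )/2, sqrt(5),24,25.25]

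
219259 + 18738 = 237997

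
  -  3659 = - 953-2706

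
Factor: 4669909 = 59^1*79151^1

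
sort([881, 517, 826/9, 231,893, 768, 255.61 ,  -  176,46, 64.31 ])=[- 176, 46, 64.31, 826/9, 231, 255.61,517, 768, 881, 893 ] 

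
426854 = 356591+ 70263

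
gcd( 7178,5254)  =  74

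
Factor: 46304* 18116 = 2^7 * 7^1*647^1*1447^1 = 838843264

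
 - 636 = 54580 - 55216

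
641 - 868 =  - 227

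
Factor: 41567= 197^1*211^1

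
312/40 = 7 + 4/5 = 7.80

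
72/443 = 72/443=0.16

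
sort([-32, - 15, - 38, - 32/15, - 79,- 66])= [ - 79,  -  66, - 38,  -  32,-15,-32/15] 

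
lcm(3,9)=9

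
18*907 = 16326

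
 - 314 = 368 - 682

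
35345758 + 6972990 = 42318748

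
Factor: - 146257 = -23^1*6359^1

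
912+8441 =9353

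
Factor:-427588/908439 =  - 2^2*3^( - 1)*  181^( - 1) * 239^ (-1) * 15271^1 = - 61084/129777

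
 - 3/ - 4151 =3/4151 = 0.00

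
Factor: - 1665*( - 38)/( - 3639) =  - 21090/1213 = - 2^1*3^1 * 5^1* 19^1*37^1*1213^ ( - 1 )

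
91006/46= 45503/23 = 1978.39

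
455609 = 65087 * 7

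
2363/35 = 2363/35 = 67.51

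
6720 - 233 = 6487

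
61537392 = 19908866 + 41628526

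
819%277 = 265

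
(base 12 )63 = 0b1001011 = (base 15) 50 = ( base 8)113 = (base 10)75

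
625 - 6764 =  - 6139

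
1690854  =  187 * 9042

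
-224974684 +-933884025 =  - 1158858709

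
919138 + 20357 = 939495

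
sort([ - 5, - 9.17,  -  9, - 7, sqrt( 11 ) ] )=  [  -  9.17, - 9, - 7, - 5, sqrt( 11 ) ]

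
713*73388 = 52325644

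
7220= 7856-636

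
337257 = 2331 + 334926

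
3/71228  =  3/71228 = 0.00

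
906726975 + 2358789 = 909085764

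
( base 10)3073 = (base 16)c01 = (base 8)6001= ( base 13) 1525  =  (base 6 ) 22121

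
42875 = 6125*7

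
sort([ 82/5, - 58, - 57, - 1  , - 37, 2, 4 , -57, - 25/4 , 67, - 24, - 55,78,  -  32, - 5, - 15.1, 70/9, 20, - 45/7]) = [ - 58, - 57, - 57, - 55, - 37 , - 32, - 24,-15.1,-45/7, - 25/4,-5, - 1, 2, 4, 70/9, 82/5,20 , 67, 78 ]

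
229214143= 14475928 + 214738215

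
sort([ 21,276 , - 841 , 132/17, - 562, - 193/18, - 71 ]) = [ - 841,-562, - 71,-193/18, 132/17, 21,276]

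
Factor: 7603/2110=2^ ( - 1 )*5^( - 1)  *211^ ( - 1 )*7603^1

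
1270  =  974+296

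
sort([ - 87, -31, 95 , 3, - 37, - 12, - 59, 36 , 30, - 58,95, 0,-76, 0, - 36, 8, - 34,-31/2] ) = [ - 87, - 76, - 59, - 58, - 37, - 36, -34, - 31, - 31/2 ,-12 , 0, 0,3, 8, 30, 36,95,95]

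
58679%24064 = 10551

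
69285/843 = 82 + 53/281 = 82.19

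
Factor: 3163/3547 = 3163^1 * 3547^(  -  1 ) 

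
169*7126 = 1204294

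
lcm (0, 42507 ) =0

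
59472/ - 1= - 59472/1 = - 59472.00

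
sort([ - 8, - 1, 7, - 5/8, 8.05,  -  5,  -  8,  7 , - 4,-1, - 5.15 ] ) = [ - 8, - 8, - 5.15,-5, - 4, - 1, -1 ,-5/8,7, 7,8.05]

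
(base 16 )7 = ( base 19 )7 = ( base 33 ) 7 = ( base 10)7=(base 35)7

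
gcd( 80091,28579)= 1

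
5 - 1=4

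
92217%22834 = 881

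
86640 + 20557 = 107197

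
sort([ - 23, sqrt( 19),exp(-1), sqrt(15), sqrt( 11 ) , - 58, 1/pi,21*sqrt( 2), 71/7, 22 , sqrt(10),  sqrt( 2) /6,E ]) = [-58, - 23 , sqrt(2) /6 , 1/pi, exp( - 1), E , sqrt( 10 ), sqrt( 11), sqrt (15), sqrt(19), 71/7, 22,21 * sqrt(2 )]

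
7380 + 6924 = 14304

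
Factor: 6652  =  2^2 * 1663^1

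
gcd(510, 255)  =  255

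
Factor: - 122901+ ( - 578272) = - 11^1*63743^1 =-  701173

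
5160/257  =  5160/257 = 20.08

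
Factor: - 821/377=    -13^(-1 )*29^(-1) * 821^1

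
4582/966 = 2291/483 = 4.74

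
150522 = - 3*( - 50174 )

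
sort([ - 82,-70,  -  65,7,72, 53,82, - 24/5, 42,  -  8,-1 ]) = [ - 82, - 70, -65,  -  8,  -  24/5, - 1,7,42,53 , 72, 82 ] 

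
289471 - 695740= - 406269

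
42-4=38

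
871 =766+105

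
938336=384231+554105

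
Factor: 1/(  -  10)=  - 2^( - 1) * 5^( - 1)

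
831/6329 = 831/6329 = 0.13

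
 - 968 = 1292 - 2260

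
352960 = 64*5515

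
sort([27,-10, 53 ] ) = [ - 10,27,53]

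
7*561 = 3927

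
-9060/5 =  -1812 = -1812.00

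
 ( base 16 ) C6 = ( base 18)B0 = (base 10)198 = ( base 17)BB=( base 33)60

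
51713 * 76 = 3930188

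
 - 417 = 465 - 882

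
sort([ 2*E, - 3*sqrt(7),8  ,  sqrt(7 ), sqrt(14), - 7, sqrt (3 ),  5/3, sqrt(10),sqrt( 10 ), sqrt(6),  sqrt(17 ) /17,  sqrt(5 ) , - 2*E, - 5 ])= [ - 3 * sqrt(7),-7, - 2*E, - 5,sqrt(17)/17, 5/3, sqrt(3),  sqrt( 5 ), sqrt(6 ),sqrt(7),sqrt(10),  sqrt(10),sqrt(14),2* E, 8 ]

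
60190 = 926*65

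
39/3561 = 13/1187 = 0.01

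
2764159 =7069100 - 4304941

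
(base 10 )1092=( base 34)w4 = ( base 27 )1dc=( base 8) 2104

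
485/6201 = 485/6201 = 0.08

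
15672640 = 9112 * 1720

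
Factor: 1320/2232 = 55/93 = 3^( - 1)  *5^1*11^1 * 31^(-1)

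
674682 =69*9778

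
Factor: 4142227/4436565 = 3^( - 1 ) * 5^( - 1)*7^( - 1 )*29^(-1)*31^(  -  1 )*47^(  -  1) *4142227^1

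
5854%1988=1878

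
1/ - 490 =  - 1 + 489/490= - 0.00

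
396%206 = 190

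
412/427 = 412/427=0.96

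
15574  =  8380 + 7194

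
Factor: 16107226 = 2^1*8053613^1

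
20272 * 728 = 14758016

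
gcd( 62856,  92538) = 1746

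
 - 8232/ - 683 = 8232/683 = 12.05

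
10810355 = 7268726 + 3541629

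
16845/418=16845/418= 40.30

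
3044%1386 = 272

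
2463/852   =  2 + 253/284=2.89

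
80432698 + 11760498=92193196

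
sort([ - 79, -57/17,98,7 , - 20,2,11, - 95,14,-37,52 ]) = [ - 95  , - 79,  -  37, - 20, - 57/17 , 2,7,11 , 14,52,98]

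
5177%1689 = 110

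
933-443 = 490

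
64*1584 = 101376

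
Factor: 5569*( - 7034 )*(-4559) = 178586725414  =  2^1*47^1*97^1*3517^1*5569^1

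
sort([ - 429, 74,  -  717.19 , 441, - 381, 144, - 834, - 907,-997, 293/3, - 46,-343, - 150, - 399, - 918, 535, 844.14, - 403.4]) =[ - 997, - 918, - 907,- 834, - 717.19, - 429 ,- 403.4, - 399, - 381, - 343, - 150,-46,74, 293/3, 144, 441, 535 , 844.14]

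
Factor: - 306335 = -5^1*197^1*311^1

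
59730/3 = 19910=   19910.00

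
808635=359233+449402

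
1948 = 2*974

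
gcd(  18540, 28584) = 36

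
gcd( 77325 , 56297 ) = 1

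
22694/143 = 158+ 100/143 = 158.70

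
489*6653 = 3253317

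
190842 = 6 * 31807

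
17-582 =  - 565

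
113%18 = 5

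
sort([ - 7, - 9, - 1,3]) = [ - 9, - 7,-1, 3] 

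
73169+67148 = 140317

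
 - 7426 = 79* ( - 94) 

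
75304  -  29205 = 46099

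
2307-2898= - 591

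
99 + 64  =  163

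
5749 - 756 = 4993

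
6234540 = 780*7993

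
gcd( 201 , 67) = 67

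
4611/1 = 4611 = 4611.00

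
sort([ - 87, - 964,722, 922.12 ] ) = [ - 964, - 87,722, 922.12 ] 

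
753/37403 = 753/37403= 0.02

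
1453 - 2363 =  - 910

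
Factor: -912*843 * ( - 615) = 2^4*3^3*5^1*19^1*41^1*281^1= 472821840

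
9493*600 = 5695800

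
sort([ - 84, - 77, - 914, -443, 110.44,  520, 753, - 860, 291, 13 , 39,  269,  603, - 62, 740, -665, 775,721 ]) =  [  -  914, - 860, - 665 ,-443, - 84, - 77, - 62, 13, 39,110.44, 269, 291, 520,  603,  721,740,  753, 775] 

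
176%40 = 16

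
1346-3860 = -2514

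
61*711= 43371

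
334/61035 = 334/61035 = 0.01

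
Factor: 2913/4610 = 2^(-1 )*3^1*5^( - 1) * 461^( - 1 )*971^1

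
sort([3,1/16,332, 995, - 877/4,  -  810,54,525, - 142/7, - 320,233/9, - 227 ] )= [-810, - 320,  -  227,-877/4, - 142/7,1/16, 3,233/9,54,332,525, 995 ] 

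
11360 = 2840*4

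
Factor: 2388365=5^1*7^1*68239^1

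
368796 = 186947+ 181849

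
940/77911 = 940/77911 = 0.01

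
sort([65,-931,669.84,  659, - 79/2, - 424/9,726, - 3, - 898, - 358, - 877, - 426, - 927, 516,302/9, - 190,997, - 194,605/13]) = [ - 931,-927,  -  898,-877, - 426,  -  358,-194,-190, - 424/9, - 79/2,-3, 302/9, 605/13,65,516,659,669.84,726,997]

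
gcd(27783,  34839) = 441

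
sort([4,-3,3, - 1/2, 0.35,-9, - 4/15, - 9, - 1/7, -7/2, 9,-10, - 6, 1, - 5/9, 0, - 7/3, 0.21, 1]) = [ - 10,  -  9, - 9, - 6, - 7/2, - 3,-7/3,-5/9, - 1/2, - 4/15,  -  1/7 , 0,0.21, 0.35,1,1, 3, 4, 9]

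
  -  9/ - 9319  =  9/9319 = 0.00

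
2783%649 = 187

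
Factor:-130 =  - 2^1*5^1*13^1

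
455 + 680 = 1135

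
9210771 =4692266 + 4518505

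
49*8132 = 398468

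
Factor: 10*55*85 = 2^1*5^3*11^1*17^1 = 46750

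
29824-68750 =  - 38926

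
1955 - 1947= 8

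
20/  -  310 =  - 1 + 29/31 = - 0.06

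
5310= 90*59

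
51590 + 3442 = 55032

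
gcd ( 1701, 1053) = 81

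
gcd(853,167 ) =1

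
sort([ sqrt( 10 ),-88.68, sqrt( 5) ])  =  [ - 88.68, sqrt( 5), sqrt (10)]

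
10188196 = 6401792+3786404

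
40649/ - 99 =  - 40649/99 = -  410.60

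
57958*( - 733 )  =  -42483214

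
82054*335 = 27488090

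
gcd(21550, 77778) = 2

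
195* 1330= 259350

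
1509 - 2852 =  - 1343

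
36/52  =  9/13 = 0.69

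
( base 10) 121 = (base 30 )41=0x79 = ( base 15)81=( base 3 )11111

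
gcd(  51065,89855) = 5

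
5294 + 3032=8326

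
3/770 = 3/770 = 0.00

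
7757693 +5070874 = 12828567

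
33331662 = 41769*798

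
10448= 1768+8680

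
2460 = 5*492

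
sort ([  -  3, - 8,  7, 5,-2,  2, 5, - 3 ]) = [ - 8, -3, - 3, - 2, 2, 5, 5,7 ]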